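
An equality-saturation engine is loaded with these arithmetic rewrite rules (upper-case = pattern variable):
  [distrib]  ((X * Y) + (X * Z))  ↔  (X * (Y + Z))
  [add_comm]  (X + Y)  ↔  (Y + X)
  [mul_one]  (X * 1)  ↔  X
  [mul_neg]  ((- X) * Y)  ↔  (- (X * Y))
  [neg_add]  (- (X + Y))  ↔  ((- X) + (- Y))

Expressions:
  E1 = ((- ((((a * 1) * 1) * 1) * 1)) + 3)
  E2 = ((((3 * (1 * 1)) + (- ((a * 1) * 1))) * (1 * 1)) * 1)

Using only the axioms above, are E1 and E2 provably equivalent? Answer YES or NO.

1. [mul_one →] (a * 1)  →  a;  E1 = ((- (((a * 1) * 1) * 1)) + 3)
2. [mul_one →] ((a * 1) * 1)  →  (a * 1);  E1 = ((- ((a * 1) * 1)) + 3)
3. [mul_one →] ((a * 1) * 1)  →  (a * 1);  E1 = ((- (a * 1)) + 3)
4. [mul_one →] (a * 1)  →  a;  E1 = ((- a) + 3)
5. [add_comm →] ((- a) + 3)  →  (3 + (- a))
6. [mul_one ←] (3 + (- a))  →  ((3 + (- a)) * 1)
7. [mul_one ←] 1  →  (1 * 1);  E1 = ((3 + (- a)) * (1 * 1))
8. [mul_one ←] a  →  (a * 1);  E1 = ((3 + (- (a * 1))) * (1 * 1))
9. [mul_one ←] 3  →  (3 * 1);  E1 = (((3 * 1) + (- (a * 1))) * (1 * 1))
10. [mul_one ←] a  →  (a * 1);  E1 = (((3 * 1) + (- ((a * 1) * 1))) * (1 * 1))
11. [mul_one ←] 1  →  (1 * 1);  E1 = (((3 * (1 * 1)) + (- ((a * 1) * 1))) * (1 * 1))
12. [mul_one ←] (((3 * (1 * 1)) + (- ((a * 1) * 1))) * (1 * 1))  →  ((((3 * (1 * 1)) + (- ((a * 1) * 1))) * (1 * 1)) * 1);  this is E2

YES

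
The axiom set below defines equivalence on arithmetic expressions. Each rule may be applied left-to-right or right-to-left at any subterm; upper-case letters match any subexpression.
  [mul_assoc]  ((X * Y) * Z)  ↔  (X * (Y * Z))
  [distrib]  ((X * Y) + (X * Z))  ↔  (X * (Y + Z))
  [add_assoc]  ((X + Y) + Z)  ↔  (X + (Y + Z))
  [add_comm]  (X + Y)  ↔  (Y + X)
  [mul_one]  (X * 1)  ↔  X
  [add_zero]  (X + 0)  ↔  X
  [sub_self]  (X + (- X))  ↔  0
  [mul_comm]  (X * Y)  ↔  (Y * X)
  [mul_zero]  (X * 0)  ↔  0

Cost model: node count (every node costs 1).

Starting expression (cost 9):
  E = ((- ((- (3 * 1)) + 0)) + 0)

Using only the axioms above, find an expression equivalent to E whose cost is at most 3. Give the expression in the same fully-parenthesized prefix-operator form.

1. [mul_one →] (3 * 1)  →  3;  E = ((- ((- 3) + 0)) + 0)
2. [add_zero →] ((- 3) + 0)  →  (- 3);  E = ((- (- 3)) + 0)
3. [add_zero →] ((- (- 3)) + 0)  →  (- (- 3));  cost 3 ≤ 3, done

(- (- 3))   [cost 3]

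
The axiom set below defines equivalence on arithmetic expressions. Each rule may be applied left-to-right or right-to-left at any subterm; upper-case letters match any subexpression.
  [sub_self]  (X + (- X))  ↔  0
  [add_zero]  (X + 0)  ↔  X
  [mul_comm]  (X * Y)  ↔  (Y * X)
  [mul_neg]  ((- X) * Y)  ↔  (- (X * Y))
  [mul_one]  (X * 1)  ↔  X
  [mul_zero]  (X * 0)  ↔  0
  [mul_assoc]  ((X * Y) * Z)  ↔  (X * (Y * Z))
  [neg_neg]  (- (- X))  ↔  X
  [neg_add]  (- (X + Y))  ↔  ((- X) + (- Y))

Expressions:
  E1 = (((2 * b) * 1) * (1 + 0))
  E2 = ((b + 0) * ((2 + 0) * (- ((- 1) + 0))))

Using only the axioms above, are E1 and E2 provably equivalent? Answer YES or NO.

step 1: mul_one (→) rewrites ((2 * b) * 1) into (2 * b), now ((2 * b) * (1 + 0))
step 2: add_zero (→) rewrites (1 + 0) into 1, now ((2 * b) * 1)
step 3: mul_one (→) rewrites ((2 * b) * 1) into (2 * b)
step 4: mul_comm (→) rewrites (2 * b) into (b * 2)
step 5: mul_one (←) rewrites 2 into (2 * 1), now (b * (2 * 1))
step 6: add_zero (←) rewrites b into (b + 0), now ((b + 0) * (2 * 1))
step 7: neg_neg (←) rewrites 1 into (- (- 1)), now ((b + 0) * (2 * (- (- 1))))
step 8: add_zero (←) rewrites 2 into (2 + 0), now ((b + 0) * ((2 + 0) * (- (- 1))))
step 9: add_zero (←) rewrites (- 1) into ((- 1) + 0), which is E2

YES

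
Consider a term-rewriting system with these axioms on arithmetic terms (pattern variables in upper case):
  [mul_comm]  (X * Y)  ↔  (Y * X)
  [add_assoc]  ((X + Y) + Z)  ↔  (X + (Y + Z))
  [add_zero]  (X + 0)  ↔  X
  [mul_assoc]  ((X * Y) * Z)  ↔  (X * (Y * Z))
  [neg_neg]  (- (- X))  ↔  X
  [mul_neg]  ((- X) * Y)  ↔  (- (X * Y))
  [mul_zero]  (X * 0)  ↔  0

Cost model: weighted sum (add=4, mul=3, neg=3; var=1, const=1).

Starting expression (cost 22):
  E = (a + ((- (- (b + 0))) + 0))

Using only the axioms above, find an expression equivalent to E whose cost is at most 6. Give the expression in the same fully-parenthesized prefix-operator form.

(a + b)   [cost 6]

(1) (- (- (b + 0)))  =[neg_neg →]=  (b + 0)    ⊢ (a + ((b + 0) + 0))
(2) (b + 0)  =[add_zero →]=  b    ⊢ (a + (b + 0))
(3) (b + 0)  =[add_zero →]=  b    ⊢ cost 6, within 6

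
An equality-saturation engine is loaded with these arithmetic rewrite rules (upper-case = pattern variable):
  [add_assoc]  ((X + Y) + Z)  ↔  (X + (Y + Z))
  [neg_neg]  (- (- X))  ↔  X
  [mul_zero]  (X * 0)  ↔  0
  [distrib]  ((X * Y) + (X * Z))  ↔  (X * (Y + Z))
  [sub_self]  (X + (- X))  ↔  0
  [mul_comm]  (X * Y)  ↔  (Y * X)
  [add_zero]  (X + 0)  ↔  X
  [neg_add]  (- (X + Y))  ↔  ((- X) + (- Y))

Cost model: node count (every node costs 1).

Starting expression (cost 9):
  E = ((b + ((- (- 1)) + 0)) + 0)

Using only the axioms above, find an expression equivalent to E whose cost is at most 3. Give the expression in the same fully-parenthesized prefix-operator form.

(b + 1)   [cost 3]

(1) ((b + ((- (- 1)) + 0)) + 0)  =[add_zero →]=  (b + ((- (- 1)) + 0))
(2) ((- (- 1)) + 0)  =[add_zero →]=  (- (- 1))    ⊢ (b + (- (- 1)))
(3) (- (- 1))  =[neg_neg →]=  1    ⊢ cost 3, within 3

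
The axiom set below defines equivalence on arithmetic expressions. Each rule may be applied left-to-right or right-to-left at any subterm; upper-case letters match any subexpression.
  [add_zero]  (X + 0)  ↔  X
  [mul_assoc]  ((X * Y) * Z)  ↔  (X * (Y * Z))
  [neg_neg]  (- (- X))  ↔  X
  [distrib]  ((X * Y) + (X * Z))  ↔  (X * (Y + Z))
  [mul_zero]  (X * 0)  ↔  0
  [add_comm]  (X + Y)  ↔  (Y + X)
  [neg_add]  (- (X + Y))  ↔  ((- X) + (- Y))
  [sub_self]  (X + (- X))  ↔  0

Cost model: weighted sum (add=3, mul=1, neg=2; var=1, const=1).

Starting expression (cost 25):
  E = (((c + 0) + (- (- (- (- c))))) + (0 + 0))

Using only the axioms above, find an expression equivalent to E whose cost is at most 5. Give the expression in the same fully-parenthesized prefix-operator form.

step 1: neg_neg (→) rewrites (- (- (- c))) into (- c), now (((c + 0) + (- (- c))) + (0 + 0))
step 2: add_zero (→) rewrites (0 + 0) into 0, now (((c + 0) + (- (- c))) + 0)
step 3: add_zero (→) rewrites (((c + 0) + (- (- c))) + 0) into ((c + 0) + (- (- c)))
step 4: add_zero (→) rewrites (c + 0) into c, now (c + (- (- c)))
step 5: neg_neg (→) rewrites (- (- c)) into c, reaching cost 5 (bound 5)

(c + c)   [cost 5]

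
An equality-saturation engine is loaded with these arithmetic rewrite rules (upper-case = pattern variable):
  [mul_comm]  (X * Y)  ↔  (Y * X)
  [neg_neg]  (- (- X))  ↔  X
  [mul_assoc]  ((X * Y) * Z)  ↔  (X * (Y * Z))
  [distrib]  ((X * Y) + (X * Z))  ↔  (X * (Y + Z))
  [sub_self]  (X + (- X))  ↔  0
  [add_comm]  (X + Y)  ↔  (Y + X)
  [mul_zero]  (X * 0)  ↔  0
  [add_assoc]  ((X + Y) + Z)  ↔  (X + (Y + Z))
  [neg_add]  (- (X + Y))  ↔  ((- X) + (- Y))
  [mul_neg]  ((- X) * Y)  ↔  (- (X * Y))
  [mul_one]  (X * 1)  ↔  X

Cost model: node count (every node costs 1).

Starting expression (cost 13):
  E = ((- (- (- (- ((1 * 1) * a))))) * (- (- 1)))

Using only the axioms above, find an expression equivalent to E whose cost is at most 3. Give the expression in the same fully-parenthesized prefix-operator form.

(1) (- (- (- (- ((1 * 1) * a)))))  =[neg_neg →]=  (- (- ((1 * 1) * a)))    ⊢ ((- (- ((1 * 1) * a))) * (- (- 1)))
(2) (1 * 1)  =[mul_one →]=  1    ⊢ ((- (- (1 * a))) * (- (- 1)))
(3) (- (- 1))  =[neg_neg →]=  1    ⊢ ((- (- (1 * a))) * 1)
(4) ((- (- (1 * a))) * 1)  =[mul_neg →]=  (- ((- (1 * a)) * 1))
(5) ((- (1 * a)) * 1)  =[mul_one →]=  (- (1 * a))    ⊢ (- (- (1 * a)))
(6) (- (- (1 * a)))  =[neg_neg →]=  (1 * a)    ⊢ cost 3, within 3

(1 * a)   [cost 3]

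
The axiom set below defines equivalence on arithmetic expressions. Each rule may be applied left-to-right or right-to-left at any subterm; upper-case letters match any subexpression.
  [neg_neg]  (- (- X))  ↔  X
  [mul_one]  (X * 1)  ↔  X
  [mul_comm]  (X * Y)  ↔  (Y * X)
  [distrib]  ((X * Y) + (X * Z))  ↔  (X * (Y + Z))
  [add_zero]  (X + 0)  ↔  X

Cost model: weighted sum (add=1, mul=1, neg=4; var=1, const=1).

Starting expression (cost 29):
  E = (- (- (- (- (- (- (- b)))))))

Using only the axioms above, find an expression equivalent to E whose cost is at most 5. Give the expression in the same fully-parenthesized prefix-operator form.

step 1: neg_neg (→) rewrites (- (- (- (- (- b))))) into (- (- (- b))), now (- (- (- (- (- b)))))
step 2: neg_neg (→) rewrites (- (- (- b))) into (- b), now (- (- (- b)))
step 3: neg_neg (→) rewrites (- (- b)) into b, reaching cost 5 (bound 5)

(- b)   [cost 5]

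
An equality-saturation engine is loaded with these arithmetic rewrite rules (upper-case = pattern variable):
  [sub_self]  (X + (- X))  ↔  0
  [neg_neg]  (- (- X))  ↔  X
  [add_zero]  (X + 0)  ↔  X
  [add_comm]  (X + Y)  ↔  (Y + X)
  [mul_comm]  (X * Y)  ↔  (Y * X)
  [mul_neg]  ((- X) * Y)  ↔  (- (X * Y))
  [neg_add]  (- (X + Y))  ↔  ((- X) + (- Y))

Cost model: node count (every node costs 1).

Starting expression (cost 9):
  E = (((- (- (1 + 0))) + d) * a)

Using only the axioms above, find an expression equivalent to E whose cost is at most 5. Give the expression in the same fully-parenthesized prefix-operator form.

((1 + d) * a)   [cost 5]

1. [neg_neg →] (- (- (1 + 0)))  →  (1 + 0);  E = (((1 + 0) + d) * a)
2. [add_zero →] (1 + 0)  →  1;  cost 5 ≤ 5, done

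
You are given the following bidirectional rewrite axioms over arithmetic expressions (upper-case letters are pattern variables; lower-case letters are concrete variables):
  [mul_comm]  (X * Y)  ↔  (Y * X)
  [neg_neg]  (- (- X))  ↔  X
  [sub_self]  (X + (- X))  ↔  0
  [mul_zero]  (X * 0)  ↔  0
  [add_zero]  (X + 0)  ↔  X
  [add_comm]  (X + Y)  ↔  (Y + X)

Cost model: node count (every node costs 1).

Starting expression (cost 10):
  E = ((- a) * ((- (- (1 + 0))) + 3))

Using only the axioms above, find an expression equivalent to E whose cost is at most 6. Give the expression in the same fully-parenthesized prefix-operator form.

1. [neg_neg →] (- (- (1 + 0)))  →  (1 + 0);  E = ((- a) * ((1 + 0) + 3))
2. [add_comm →] ((1 + 0) + 3)  →  (3 + (1 + 0));  E = ((- a) * (3 + (1 + 0)))
3. [add_zero →] (1 + 0)  →  1;  cost 6 ≤ 6, done

((- a) * (3 + 1))   [cost 6]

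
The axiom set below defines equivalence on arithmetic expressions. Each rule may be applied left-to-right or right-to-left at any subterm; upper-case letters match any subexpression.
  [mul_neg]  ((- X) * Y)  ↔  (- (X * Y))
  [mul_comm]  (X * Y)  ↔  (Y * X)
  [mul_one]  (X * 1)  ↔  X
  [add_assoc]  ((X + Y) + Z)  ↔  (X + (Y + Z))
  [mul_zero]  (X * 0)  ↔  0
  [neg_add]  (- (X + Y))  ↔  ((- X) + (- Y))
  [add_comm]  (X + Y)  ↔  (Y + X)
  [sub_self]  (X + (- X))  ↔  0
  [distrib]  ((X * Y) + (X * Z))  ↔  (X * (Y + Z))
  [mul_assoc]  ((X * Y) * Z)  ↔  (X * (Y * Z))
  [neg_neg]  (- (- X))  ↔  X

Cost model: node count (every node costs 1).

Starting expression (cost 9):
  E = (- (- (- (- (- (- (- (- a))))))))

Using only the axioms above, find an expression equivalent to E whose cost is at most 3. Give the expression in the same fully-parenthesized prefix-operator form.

(1) (- (- (- (- (- a)))))  =[neg_neg →]=  (- (- (- a)))    ⊢ (- (- (- (- (- (- a))))))
(2) (- (- (- (- (- a)))))  =[neg_neg →]=  (- (- (- a)))    ⊢ (- (- (- (- a))))
(3) (- (- (- a)))  =[neg_neg →]=  (- a)    ⊢ cost 3, within 3

(- (- a))   [cost 3]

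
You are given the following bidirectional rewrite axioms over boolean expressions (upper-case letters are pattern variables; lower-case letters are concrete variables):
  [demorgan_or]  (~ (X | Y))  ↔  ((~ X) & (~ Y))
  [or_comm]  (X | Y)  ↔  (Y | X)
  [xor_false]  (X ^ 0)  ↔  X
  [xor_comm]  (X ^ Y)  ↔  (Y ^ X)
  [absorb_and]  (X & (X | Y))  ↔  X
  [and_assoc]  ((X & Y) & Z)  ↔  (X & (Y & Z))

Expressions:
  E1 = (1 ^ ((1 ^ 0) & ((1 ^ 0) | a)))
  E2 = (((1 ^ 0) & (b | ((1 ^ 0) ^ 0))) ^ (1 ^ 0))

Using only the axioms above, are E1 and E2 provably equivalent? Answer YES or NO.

YES

(1) ((1 ^ 0) & ((1 ^ 0) | a))  =[absorb_and →]=  (1 ^ 0)    ⊢ (1 ^ (1 ^ 0))
(2) (1 ^ (1 ^ 0))  =[xor_comm →]=  ((1 ^ 0) ^ 1)
(3) (1 ^ 0)  =[xor_false →]=  1    ⊢ (1 ^ 1)
(4) 1  =[absorb_and ←]=  (1 & (1 | b))    ⊢ ((1 & (1 | b)) ^ 1)
(5) 1  =[xor_false ←]=  (1 ^ 0)    ⊢ ((1 & (1 | b)) ^ (1 ^ 0))
(6) 1  =[xor_false ←]=  (1 ^ 0)    ⊢ (((1 ^ 0) & (1 | b)) ^ (1 ^ 0))
(7) (1 | b)  =[or_comm →]=  (b | 1)    ⊢ (((1 ^ 0) & (b | 1)) ^ (1 ^ 0))
(8) 1  =[xor_false ←]=  (1 ^ 0)    ⊢ (((1 ^ 0) & (b | (1 ^ 0))) ^ (1 ^ 0))
(9) 1  =[xor_false ←]=  (1 ^ 0)    ⊢ E2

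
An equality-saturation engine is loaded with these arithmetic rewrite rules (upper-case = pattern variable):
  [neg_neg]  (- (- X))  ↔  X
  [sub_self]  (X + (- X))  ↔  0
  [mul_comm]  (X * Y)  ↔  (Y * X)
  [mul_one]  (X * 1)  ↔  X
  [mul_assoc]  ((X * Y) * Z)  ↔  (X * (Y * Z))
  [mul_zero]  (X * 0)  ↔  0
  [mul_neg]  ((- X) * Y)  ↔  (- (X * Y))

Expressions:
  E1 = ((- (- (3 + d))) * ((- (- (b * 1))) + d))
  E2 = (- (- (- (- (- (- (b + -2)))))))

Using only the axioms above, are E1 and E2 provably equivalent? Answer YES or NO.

NO

The axioms are sound identities: if E1 ↔* E2 then E1 and E2 evaluate identically under any assignment.
Under b=0, d=0: E1 evaluates to 0, E2 to -2. Distinct ⇒ no rewrite sequence connects them.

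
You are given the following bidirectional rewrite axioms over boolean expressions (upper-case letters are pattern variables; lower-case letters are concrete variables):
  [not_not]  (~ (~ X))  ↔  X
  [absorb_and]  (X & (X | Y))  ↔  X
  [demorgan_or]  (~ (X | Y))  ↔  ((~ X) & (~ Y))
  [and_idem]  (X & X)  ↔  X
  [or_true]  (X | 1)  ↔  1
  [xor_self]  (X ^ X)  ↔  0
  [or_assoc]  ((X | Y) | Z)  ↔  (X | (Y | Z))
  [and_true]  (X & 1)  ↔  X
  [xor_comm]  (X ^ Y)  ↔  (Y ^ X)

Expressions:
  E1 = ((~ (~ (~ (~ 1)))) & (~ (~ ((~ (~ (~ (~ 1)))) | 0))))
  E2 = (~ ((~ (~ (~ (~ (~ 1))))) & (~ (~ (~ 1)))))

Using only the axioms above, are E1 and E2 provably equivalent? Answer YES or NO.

step 1: not_not (→) rewrites (~ (~ ((~ (~ (~ (~ 1)))) | 0))) into ((~ (~ (~ (~ 1)))) | 0), now ((~ (~ (~ (~ 1)))) & ((~ (~ (~ (~ 1)))) | 0))
step 2: absorb_and (→) rewrites ((~ (~ (~ (~ 1)))) & ((~ (~ (~ (~ 1)))) | 0)) into (~ (~ (~ (~ 1))))
step 3: and_idem (←) rewrites (~ (~ (~ 1))) into ((~ (~ (~ 1))) & (~ (~ (~ 1)))), now (~ ((~ (~ (~ 1))) & (~ (~ (~ 1)))))
step 4: not_not (←) rewrites 1 into (~ (~ 1)), which is E2

YES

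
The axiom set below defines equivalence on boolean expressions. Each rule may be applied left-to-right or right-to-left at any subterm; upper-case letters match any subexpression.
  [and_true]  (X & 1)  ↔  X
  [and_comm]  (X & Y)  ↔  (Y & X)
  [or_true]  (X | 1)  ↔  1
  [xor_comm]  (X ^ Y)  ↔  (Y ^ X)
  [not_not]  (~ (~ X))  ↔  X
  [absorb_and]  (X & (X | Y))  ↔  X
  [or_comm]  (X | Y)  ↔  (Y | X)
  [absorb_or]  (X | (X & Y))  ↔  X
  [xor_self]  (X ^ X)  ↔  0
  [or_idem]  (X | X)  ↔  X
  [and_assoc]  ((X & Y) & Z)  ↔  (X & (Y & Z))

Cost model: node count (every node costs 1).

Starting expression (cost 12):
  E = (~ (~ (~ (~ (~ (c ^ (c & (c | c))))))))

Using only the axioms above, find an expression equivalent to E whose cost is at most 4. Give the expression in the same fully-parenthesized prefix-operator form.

(1) (~ (~ (~ (~ (c ^ (c & (c | c)))))))  =[not_not →]=  (~ (~ (c ^ (c & (c | c)))))    ⊢ (~ (~ (~ (c ^ (c & (c | c))))))
(2) (~ (~ (~ (c ^ (c & (c | c))))))  =[not_not →]=  (~ (c ^ (c & (c | c))))
(3) (c & (c | c))  =[absorb_and →]=  c    ⊢ cost 4, within 4

(~ (c ^ c))   [cost 4]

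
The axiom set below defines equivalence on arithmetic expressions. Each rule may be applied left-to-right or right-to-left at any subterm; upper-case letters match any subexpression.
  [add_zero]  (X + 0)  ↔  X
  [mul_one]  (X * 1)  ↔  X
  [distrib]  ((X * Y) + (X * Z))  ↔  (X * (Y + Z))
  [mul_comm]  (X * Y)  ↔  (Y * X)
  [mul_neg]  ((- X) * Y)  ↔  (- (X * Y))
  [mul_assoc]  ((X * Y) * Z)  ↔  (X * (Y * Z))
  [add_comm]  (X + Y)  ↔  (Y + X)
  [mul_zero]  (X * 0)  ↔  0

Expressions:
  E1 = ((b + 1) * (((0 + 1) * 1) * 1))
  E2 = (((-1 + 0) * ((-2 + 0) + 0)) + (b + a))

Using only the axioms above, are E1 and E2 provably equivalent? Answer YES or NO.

NO

Every axiom is a valid identity, so a rewrite proof would force E1 and E2 to agree under every assignment.
At a=0, b=0: E1 = 1 but E2 = 2; they differ, so no derivation exists.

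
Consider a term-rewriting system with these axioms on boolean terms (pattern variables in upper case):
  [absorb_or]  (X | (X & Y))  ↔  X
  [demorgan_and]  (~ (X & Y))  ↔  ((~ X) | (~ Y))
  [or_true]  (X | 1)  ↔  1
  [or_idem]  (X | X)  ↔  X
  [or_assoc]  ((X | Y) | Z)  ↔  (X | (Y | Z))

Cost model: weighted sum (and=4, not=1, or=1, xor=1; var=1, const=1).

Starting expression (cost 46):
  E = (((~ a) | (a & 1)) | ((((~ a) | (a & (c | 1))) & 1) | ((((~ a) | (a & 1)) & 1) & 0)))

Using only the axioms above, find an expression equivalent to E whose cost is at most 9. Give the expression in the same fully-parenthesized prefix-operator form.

((~ a) | (a & 1))   [cost 9]

1. [or_true →] (c | 1)  →  1;  E = (((~ a) | (a & 1)) | ((((~ a) | (a & 1)) & 1) | ((((~ a) | (a & 1)) & 1) & 0)))
2. [absorb_or →] ((((~ a) | (a & 1)) & 1) | ((((~ a) | (a & 1)) & 1) & 0))  →  (((~ a) | (a & 1)) & 1);  E = (((~ a) | (a & 1)) | (((~ a) | (a & 1)) & 1))
3. [absorb_or →] (((~ a) | (a & 1)) | (((~ a) | (a & 1)) & 1))  →  ((~ a) | (a & 1));  cost 9 ≤ 9, done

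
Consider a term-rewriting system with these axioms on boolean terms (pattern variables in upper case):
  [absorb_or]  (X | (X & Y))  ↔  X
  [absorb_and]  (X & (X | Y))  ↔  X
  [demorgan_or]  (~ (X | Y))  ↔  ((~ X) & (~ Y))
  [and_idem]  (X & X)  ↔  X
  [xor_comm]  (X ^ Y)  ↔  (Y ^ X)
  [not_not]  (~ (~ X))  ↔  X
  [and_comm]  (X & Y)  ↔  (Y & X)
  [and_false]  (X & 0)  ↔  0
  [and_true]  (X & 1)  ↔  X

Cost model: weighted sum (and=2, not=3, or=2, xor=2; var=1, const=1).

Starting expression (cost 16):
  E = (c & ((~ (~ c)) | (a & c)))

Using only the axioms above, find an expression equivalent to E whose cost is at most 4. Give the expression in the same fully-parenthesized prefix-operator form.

(1) (~ (~ c))  =[not_not →]=  c    ⊢ (c & (c | (a & c)))
(2) (a & c)  =[and_comm →]=  (c & a)    ⊢ (c & (c | (c & a)))
(3) (c | (c & a))  =[absorb_or →]=  c    ⊢ cost 4, within 4

(c & c)   [cost 4]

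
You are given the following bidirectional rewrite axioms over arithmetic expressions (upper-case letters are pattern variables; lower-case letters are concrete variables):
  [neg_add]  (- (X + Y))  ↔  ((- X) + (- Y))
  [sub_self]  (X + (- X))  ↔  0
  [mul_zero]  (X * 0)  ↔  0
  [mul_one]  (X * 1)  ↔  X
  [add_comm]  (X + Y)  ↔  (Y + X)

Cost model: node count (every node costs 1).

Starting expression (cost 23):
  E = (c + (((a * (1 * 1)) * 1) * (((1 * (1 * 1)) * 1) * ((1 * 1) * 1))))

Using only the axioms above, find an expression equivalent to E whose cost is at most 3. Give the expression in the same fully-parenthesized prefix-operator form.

(1) (1 * 1)  =[mul_one →]=  1    ⊢ (c + (((a * (1 * 1)) * 1) * (((1 * 1) * 1) * ((1 * 1) * 1))))
(2) (1 * 1)  =[mul_one →]=  1    ⊢ (c + (((a * 1) * 1) * (((1 * 1) * 1) * ((1 * 1) * 1))))
(3) (1 * 1)  =[mul_one →]=  1    ⊢ (c + (((a * 1) * 1) * ((1 * 1) * ((1 * 1) * 1))))
(4) (1 * 1)  =[mul_one →]=  1    ⊢ (c + (((a * 1) * 1) * ((1 * 1) * (1 * 1))))
(5) (a * 1)  =[mul_one →]=  a    ⊢ (c + ((a * 1) * ((1 * 1) * (1 * 1))))
(6) (1 * 1)  =[mul_one →]=  1    ⊢ (c + ((a * 1) * (1 * (1 * 1))))
(7) (a * 1)  =[mul_one →]=  a    ⊢ (c + (a * (1 * (1 * 1))))
(8) (1 * 1)  =[mul_one →]=  1    ⊢ (c + (a * (1 * 1)))
(9) (1 * 1)  =[mul_one →]=  1    ⊢ (c + (a * 1))
(10) (a * 1)  =[mul_one →]=  a    ⊢ cost 3, within 3

(c + a)   [cost 3]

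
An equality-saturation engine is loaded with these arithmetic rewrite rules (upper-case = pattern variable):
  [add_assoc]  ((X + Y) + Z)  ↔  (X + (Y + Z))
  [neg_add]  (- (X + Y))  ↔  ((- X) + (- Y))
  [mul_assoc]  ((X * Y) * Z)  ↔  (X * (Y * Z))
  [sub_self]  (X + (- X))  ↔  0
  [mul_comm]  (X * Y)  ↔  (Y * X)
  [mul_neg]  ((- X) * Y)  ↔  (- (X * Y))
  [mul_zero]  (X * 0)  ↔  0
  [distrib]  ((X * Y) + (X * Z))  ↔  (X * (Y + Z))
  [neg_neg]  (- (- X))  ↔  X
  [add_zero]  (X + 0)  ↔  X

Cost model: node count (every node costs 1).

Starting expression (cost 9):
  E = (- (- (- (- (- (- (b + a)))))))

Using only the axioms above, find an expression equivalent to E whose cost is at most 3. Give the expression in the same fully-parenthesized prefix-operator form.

(b + a)   [cost 3]

1. [neg_neg →] (- (- (- (b + a))))  →  (- (b + a));  E = (- (- (- (- (b + a)))))
2. [neg_neg →] (- (- (- (b + a))))  →  (- (b + a));  E = (- (- (b + a)))
3. [neg_neg →] (- (- (b + a)))  →  (b + a);  cost 3 ≤ 3, done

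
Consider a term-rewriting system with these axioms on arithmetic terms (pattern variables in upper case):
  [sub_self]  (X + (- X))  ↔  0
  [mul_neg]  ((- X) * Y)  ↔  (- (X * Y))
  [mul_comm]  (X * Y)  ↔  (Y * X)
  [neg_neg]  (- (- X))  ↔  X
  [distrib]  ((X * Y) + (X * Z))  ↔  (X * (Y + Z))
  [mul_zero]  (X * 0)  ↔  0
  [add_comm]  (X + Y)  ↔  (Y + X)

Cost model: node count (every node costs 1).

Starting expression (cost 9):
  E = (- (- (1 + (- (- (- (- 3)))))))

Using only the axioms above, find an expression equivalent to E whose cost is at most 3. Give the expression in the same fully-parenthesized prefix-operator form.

1. [neg_neg →] (- (- (1 + (- (- (- (- 3)))))))  →  (1 + (- (- (- (- 3)))))
2. [neg_neg →] (- (- 3))  →  3;  E = (1 + (- (- 3)))
3. [neg_neg →] (- (- 3))  →  3;  cost 3 ≤ 3, done

(1 + 3)   [cost 3]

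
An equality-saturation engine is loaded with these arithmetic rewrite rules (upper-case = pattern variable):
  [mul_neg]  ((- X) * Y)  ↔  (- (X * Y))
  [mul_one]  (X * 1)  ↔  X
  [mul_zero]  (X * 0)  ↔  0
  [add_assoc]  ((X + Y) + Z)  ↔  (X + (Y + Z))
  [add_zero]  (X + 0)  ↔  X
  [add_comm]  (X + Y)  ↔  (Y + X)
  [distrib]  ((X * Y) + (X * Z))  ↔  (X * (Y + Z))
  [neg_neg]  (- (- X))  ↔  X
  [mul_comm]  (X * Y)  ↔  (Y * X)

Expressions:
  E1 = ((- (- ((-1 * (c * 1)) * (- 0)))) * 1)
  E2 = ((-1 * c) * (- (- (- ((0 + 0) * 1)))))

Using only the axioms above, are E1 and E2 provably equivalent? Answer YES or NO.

step 1: mul_one (→) rewrites ((- (- ((-1 * (c * 1)) * (- 0)))) * 1) into (- (- ((-1 * (c * 1)) * (- 0))))
step 2: mul_one (→) rewrites (c * 1) into c, now (- (- ((-1 * c) * (- 0))))
step 3: neg_neg (→) rewrites (- (- ((-1 * c) * (- 0)))) into ((-1 * c) * (- 0))
step 4: mul_one (←) rewrites 0 into (0 * 1), now ((-1 * c) * (- (0 * 1)))
step 5: add_zero (←) rewrites 0 into (0 + 0), now ((-1 * c) * (- ((0 + 0) * 1)))
step 6: neg_neg (←) rewrites (- ((0 + 0) * 1)) into (- (- (- ((0 + 0) * 1)))), which is E2

YES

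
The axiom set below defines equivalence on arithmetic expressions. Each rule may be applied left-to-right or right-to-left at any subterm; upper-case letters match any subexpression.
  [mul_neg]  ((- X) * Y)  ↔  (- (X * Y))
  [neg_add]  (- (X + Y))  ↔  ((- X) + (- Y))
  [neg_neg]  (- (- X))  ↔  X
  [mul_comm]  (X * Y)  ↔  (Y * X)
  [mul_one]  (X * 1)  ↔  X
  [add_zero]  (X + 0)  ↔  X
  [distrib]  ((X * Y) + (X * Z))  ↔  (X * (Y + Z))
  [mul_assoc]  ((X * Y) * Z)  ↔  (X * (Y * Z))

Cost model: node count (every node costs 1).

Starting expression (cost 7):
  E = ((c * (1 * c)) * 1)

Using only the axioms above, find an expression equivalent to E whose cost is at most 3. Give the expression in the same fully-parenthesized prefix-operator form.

(c * c)   [cost 3]

1. [mul_comm →] (1 * c)  →  (c * 1);  E = ((c * (c * 1)) * 1)
2. [mul_one →] (c * 1)  →  c;  E = ((c * c) * 1)
3. [mul_one →] ((c * c) * 1)  →  (c * c);  cost 3 ≤ 3, done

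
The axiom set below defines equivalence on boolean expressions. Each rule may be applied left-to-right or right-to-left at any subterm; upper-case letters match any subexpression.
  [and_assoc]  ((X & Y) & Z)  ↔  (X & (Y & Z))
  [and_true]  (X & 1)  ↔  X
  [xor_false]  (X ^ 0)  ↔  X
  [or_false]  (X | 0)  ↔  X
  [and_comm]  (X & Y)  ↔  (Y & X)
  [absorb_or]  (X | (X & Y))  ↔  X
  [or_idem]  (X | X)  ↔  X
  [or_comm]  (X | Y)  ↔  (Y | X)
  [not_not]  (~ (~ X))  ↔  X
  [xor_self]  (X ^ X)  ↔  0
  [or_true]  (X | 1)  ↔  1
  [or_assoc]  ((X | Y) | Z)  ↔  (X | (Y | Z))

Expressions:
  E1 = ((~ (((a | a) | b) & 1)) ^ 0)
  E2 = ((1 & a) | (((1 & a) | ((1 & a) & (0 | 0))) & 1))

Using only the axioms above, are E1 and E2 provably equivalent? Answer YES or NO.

The axioms are sound identities: if E1 ↔* E2 then E1 and E2 evaluate identically under any assignment.
Under a=0, b=0: E1 evaluates to 1, E2 to 0. Distinct ⇒ no rewrite sequence connects them.

NO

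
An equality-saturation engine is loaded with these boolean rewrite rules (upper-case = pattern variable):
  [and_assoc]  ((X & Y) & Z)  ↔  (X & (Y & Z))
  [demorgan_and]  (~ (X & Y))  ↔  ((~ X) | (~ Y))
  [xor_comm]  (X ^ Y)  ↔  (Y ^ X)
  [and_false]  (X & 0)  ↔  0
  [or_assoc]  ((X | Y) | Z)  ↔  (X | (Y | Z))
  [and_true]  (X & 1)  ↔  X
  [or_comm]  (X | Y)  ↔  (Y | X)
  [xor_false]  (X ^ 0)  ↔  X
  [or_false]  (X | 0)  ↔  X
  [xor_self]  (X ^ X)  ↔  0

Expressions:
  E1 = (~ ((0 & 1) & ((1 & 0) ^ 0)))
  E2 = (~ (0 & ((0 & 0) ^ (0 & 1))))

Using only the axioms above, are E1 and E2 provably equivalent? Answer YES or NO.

1. [and_true →] (0 & 1)  →  0;  E1 = (~ (0 & ((1 & 0) ^ 0)))
2. [xor_false →] ((1 & 0) ^ 0)  →  (1 & 0);  E1 = (~ (0 & (1 & 0)))
3. [and_false →] (1 & 0)  →  0;  E1 = (~ (0 & 0))
4. [and_false ←] 0  →  (0 & 0);  E1 = (~ (0 & (0 & 0)))
5. [xor_false ←] (0 & 0)  →  ((0 & 0) ^ 0);  E1 = (~ (0 & ((0 & 0) ^ 0)))
6. [and_true ←] 0  →  (0 & 1);  this is E2

YES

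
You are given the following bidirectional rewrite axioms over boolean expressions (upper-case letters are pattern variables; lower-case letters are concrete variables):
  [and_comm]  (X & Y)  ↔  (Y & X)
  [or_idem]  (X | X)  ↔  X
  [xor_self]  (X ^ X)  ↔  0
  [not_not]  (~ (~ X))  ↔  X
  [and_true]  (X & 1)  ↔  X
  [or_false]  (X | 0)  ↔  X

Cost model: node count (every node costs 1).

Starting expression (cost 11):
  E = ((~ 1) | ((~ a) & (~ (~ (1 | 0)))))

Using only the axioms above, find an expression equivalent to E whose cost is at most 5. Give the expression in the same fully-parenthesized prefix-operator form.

((~ 1) | (~ a))   [cost 5]

step 1: not_not (→) rewrites (~ (~ (1 | 0))) into (1 | 0), now ((~ 1) | ((~ a) & (1 | 0)))
step 2: or_false (→) rewrites (1 | 0) into 1, now ((~ 1) | ((~ a) & 1))
step 3: and_true (→) rewrites ((~ a) & 1) into (~ a), reaching cost 5 (bound 5)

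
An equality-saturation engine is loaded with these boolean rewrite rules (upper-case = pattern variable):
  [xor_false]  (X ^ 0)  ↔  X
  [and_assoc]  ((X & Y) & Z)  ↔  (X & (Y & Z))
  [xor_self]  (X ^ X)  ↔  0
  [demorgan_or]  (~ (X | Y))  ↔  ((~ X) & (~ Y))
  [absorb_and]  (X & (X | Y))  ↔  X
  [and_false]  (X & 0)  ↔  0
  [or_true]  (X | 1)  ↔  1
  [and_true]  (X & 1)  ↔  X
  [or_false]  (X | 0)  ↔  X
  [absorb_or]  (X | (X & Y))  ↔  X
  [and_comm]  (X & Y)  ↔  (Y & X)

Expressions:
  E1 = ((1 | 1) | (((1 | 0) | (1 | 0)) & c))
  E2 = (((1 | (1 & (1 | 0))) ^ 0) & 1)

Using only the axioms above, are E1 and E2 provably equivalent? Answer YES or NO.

step 1: or_false (→) rewrites (1 | 0) into 1, now ((1 | 1) | ((1 | (1 | 0)) & c))
step 2: or_false (→) rewrites (1 | 0) into 1, now ((1 | 1) | ((1 | 1) & c))
step 3: absorb_or (→) rewrites ((1 | 1) | ((1 | 1) & c)) into (1 | 1)
step 4: and_true (←) rewrites (1 | 1) into ((1 | 1) & 1)
step 5: absorb_and (←) rewrites 1 into (1 & (1 | 0)), now ((1 | (1 & (1 | 0))) & 1)
step 6: xor_false (←) rewrites (1 | (1 & (1 | 0))) into ((1 | (1 & (1 | 0))) ^ 0), which is E2

YES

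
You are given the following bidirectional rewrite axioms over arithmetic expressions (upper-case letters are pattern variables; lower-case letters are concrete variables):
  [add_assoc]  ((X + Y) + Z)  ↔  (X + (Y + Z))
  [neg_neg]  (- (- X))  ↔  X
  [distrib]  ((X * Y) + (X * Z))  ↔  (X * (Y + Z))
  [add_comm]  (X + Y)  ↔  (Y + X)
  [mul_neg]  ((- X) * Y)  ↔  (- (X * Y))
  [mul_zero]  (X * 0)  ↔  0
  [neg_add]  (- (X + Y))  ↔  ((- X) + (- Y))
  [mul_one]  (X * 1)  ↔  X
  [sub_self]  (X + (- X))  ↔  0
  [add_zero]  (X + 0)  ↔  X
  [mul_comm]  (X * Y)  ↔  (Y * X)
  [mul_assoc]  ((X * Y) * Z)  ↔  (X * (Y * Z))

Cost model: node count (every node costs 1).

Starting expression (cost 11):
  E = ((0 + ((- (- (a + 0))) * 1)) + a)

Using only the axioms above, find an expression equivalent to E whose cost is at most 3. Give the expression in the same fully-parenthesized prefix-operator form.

(a + a)   [cost 3]

(1) ((- (- (a + 0))) * 1)  =[mul_one →]=  (- (- (a + 0)))    ⊢ ((0 + (- (- (a + 0)))) + a)
(2) (- (- (a + 0)))  =[neg_neg →]=  (a + 0)    ⊢ ((0 + (a + 0)) + a)
(3) ((0 + (a + 0)) + a)  =[add_assoc →]=  (0 + ((a + 0) + a))
(4) (0 + ((a + 0) + a))  =[add_comm →]=  (((a + 0) + a) + 0)
(5) (a + 0)  =[add_zero →]=  a    ⊢ ((a + a) + 0)
(6) ((a + a) + 0)  =[add_zero →]=  (a + a)    ⊢ cost 3, within 3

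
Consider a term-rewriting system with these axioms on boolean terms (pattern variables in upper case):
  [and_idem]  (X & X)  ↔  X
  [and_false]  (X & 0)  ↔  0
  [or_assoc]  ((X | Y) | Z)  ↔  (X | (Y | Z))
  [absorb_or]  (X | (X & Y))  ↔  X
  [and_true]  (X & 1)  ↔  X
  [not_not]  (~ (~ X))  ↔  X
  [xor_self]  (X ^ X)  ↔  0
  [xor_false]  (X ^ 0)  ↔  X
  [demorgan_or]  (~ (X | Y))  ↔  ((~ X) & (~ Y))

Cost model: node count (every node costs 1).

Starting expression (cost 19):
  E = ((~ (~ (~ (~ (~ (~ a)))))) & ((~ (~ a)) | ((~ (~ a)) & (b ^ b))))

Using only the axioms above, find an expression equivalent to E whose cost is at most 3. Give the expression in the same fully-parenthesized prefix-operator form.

step 1: not_not (→) rewrites (~ (~ (~ (~ a)))) into (~ (~ a)), now ((~ (~ (~ (~ a)))) & ((~ (~ a)) | ((~ (~ a)) & (b ^ b))))
step 2: xor_self (→) rewrites (b ^ b) into 0, now ((~ (~ (~ (~ a)))) & ((~ (~ a)) | ((~ (~ a)) & 0)))
step 3: absorb_or (→) rewrites ((~ (~ a)) | ((~ (~ a)) & 0)) into (~ (~ a)), now ((~ (~ (~ (~ a)))) & (~ (~ a)))
step 4: not_not (→) rewrites (~ (~ a)) into a, now ((~ (~ a)) & (~ (~ a)))
step 5: and_idem (→) rewrites ((~ (~ a)) & (~ (~ a))) into (~ (~ a)), reaching cost 3 (bound 3)

(~ (~ a))   [cost 3]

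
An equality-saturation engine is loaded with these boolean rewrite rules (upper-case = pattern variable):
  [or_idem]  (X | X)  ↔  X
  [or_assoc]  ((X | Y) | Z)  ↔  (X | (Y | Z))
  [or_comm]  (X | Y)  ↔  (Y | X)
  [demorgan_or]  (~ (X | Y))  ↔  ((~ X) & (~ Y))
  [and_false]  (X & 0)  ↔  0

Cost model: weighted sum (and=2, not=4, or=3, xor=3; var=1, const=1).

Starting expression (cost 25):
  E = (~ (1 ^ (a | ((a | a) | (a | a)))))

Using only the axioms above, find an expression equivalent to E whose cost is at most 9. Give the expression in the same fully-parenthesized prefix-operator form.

(~ (1 ^ a))   [cost 9]

1. [or_idem →] ((a | a) | (a | a))  →  (a | a);  E = (~ (1 ^ (a | (a | a))))
2. [or_idem →] (a | a)  →  a;  E = (~ (1 ^ (a | a)))
3. [or_idem →] (a | a)  →  a;  cost 9 ≤ 9, done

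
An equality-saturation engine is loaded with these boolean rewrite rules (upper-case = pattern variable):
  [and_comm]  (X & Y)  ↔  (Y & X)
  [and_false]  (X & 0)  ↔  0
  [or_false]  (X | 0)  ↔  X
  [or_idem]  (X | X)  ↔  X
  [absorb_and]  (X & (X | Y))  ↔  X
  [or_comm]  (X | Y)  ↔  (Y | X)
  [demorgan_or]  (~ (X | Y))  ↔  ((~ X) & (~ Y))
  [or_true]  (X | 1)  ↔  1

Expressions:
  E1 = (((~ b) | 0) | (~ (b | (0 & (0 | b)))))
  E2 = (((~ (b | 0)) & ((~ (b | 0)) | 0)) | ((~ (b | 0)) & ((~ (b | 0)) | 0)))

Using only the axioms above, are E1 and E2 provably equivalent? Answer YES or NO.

1. [absorb_and →] (0 & (0 | b))  →  0;  E1 = (((~ b) | 0) | (~ (b | 0)))
2. [or_false →] (b | 0)  →  b;  E1 = (((~ b) | 0) | (~ b))
3. [or_false →] ((~ b) | 0)  →  (~ b);  E1 = ((~ b) | (~ b))
4. [or_idem →] ((~ b) | (~ b))  →  (~ b)
5. [or_false ←] b  →  (b | 0);  E1 = (~ (b | 0))
6. [absorb_and ←] (~ (b | 0))  →  ((~ (b | 0)) & ((~ (b | 0)) | 0))
7. [or_idem ←] ((~ (b | 0)) & ((~ (b | 0)) | 0))  →  (((~ (b | 0)) & ((~ (b | 0)) | 0)) | ((~ (b | 0)) & ((~ (b | 0)) | 0)));  this is E2

YES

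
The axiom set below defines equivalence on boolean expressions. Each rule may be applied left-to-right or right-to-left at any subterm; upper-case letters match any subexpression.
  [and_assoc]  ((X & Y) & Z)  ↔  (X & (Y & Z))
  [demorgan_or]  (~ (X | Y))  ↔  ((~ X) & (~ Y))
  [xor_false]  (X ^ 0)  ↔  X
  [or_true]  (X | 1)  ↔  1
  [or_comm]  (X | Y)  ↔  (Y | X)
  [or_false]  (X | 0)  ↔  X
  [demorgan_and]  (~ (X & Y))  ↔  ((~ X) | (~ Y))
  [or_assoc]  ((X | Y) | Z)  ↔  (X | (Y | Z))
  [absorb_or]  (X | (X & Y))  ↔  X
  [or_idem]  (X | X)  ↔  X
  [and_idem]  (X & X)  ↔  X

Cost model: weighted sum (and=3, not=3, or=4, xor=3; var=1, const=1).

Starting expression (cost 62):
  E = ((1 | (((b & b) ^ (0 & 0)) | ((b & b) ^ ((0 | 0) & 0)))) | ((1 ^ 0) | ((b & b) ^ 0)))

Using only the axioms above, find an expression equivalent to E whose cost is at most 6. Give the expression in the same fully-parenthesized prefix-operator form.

1. [or_false →] (0 | 0)  →  0;  E = ((1 | (((b & b) ^ (0 & 0)) | ((b & b) ^ (0 & 0)))) | ((1 ^ 0) | ((b & b) ^ 0)))
2. [xor_false →] (1 ^ 0)  →  1;  E = ((1 | (((b & b) ^ (0 & 0)) | ((b & b) ^ (0 & 0)))) | (1 | ((b & b) ^ 0)))
3. [xor_false →] ((b & b) ^ 0)  →  (b & b);  E = ((1 | (((b & b) ^ (0 & 0)) | ((b & b) ^ (0 & 0)))) | (1 | (b & b)))
4. [or_idem →] (((b & b) ^ (0 & 0)) | ((b & b) ^ (0 & 0)))  →  ((b & b) ^ (0 & 0));  E = ((1 | ((b & b) ^ (0 & 0))) | (1 | (b & b)))
5. [and_idem →] (0 & 0)  →  0;  E = ((1 | ((b & b) ^ 0)) | (1 | (b & b)))
6. [xor_false →] ((b & b) ^ 0)  →  (b & b);  E = ((1 | (b & b)) | (1 | (b & b)))
7. [or_idem →] ((1 | (b & b)) | (1 | (b & b)))  →  (1 | (b & b))
8. [and_idem →] (b & b)  →  b;  cost 6 ≤ 6, done

(1 | b)   [cost 6]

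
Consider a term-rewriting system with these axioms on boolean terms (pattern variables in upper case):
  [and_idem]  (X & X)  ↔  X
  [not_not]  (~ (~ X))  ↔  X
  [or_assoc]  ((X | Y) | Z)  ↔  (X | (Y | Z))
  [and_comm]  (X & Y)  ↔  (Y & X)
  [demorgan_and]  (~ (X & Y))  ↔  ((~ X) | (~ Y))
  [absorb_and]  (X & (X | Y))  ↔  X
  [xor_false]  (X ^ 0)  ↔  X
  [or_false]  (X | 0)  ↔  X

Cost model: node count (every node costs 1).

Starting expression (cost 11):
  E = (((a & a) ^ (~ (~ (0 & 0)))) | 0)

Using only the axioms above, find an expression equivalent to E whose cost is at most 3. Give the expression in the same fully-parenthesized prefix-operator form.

(a | 0)   [cost 3]

step 1: not_not (→) rewrites (~ (~ (0 & 0))) into (0 & 0), now (((a & a) ^ (0 & 0)) | 0)
step 2: and_idem (→) rewrites (0 & 0) into 0, now (((a & a) ^ 0) | 0)
step 3: and_idem (→) rewrites (a & a) into a, now ((a ^ 0) | 0)
step 4: xor_false (→) rewrites (a ^ 0) into a, reaching cost 3 (bound 3)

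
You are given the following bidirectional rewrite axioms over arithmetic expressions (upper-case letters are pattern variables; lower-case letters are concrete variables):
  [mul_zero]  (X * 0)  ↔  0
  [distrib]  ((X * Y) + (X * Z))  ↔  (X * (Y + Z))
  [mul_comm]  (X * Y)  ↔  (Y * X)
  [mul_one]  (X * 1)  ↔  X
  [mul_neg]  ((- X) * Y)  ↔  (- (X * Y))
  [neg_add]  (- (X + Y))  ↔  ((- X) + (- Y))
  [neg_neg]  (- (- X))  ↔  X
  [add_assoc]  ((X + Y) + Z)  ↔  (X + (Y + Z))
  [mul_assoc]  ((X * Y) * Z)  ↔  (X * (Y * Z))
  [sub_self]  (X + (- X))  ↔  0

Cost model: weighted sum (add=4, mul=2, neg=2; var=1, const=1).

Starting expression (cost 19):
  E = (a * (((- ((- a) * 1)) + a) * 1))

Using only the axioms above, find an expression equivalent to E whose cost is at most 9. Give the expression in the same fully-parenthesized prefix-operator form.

(a * (a + a))   [cost 9]

step 1: mul_one (→) rewrites ((- a) * 1) into (- a), now (a * (((- (- a)) + a) * 1))
step 2: mul_one (→) rewrites (((- (- a)) + a) * 1) into ((- (- a)) + a), now (a * ((- (- a)) + a))
step 3: neg_neg (→) rewrites (- (- a)) into a, reaching cost 9 (bound 9)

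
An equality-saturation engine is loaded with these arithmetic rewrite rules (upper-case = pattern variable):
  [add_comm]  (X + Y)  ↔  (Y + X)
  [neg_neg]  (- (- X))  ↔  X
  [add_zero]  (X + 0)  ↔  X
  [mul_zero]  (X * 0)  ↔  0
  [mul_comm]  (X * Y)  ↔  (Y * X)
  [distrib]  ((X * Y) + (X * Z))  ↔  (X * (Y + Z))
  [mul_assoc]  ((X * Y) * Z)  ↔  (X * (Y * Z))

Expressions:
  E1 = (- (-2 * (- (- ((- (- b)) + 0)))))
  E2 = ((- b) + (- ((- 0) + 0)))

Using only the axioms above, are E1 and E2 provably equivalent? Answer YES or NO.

All listed rules preserve value, hence provable equivalence implies equal values everywhere; look for a separating assignment.
b=1 gives E1 ↦ 2, E2 ↦ -1; values differ ⇒ not provably equivalent.

NO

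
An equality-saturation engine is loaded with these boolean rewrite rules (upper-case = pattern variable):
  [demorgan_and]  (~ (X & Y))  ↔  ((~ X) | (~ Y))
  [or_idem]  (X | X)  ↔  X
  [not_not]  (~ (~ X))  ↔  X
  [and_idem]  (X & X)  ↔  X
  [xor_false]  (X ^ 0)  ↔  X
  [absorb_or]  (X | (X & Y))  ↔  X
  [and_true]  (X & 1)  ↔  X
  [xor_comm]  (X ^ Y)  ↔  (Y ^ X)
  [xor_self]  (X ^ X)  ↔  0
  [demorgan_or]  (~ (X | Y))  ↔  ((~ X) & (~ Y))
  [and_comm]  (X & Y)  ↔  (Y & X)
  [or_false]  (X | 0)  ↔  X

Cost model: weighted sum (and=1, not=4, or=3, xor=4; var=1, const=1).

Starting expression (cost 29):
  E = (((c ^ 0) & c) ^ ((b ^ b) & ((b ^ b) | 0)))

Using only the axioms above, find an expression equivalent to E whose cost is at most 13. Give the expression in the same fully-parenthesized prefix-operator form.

(1) ((b ^ b) | 0)  =[or_false →]=  (b ^ b)    ⊢ (((c ^ 0) & c) ^ ((b ^ b) & (b ^ b)))
(2) (c ^ 0)  =[xor_false →]=  c    ⊢ ((c & c) ^ ((b ^ b) & (b ^ b)))
(3) ((b ^ b) & (b ^ b))  =[and_idem →]=  (b ^ b)    ⊢ cost 13, within 13

((c & c) ^ (b ^ b))   [cost 13]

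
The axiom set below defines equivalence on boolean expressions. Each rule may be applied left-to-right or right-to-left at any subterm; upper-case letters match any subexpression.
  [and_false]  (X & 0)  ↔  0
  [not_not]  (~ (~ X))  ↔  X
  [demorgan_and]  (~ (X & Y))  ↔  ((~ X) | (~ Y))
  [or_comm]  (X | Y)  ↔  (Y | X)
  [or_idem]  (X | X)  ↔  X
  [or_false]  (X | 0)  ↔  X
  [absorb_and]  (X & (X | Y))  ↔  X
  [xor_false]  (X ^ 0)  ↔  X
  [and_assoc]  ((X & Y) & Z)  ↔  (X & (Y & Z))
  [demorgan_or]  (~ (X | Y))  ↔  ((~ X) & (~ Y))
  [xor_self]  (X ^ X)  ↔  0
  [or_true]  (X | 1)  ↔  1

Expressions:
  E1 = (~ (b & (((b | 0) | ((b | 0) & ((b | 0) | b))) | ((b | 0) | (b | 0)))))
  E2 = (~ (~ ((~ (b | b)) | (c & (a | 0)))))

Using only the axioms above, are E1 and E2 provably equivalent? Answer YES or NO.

NO

The axioms are sound identities: if E1 ↔* E2 then E1 and E2 evaluate identically under any assignment.
Under a=1, b=1, c=1: E1 evaluates to 0, E2 to 1. Distinct ⇒ no rewrite sequence connects them.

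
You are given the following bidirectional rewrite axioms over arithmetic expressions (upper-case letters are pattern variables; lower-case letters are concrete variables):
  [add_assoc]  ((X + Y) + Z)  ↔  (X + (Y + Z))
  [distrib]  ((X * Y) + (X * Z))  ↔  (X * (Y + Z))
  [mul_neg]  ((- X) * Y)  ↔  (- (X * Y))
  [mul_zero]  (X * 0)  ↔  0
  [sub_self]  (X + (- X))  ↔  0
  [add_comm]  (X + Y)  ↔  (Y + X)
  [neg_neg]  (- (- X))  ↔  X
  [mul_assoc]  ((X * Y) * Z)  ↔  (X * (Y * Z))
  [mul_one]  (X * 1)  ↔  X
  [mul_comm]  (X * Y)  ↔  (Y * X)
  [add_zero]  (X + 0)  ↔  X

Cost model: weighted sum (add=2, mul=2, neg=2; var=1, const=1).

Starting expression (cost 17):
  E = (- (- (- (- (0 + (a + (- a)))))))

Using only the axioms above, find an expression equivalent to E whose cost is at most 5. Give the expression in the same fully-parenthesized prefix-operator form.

(- (- 0))   [cost 5]

(1) (a + (- a))  =[sub_self →]=  0    ⊢ (- (- (- (- (0 + 0)))))
(2) (- (- (0 + 0)))  =[neg_neg →]=  (0 + 0)    ⊢ (- (- (0 + 0)))
(3) (0 + 0)  =[add_zero →]=  0    ⊢ cost 5, within 5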